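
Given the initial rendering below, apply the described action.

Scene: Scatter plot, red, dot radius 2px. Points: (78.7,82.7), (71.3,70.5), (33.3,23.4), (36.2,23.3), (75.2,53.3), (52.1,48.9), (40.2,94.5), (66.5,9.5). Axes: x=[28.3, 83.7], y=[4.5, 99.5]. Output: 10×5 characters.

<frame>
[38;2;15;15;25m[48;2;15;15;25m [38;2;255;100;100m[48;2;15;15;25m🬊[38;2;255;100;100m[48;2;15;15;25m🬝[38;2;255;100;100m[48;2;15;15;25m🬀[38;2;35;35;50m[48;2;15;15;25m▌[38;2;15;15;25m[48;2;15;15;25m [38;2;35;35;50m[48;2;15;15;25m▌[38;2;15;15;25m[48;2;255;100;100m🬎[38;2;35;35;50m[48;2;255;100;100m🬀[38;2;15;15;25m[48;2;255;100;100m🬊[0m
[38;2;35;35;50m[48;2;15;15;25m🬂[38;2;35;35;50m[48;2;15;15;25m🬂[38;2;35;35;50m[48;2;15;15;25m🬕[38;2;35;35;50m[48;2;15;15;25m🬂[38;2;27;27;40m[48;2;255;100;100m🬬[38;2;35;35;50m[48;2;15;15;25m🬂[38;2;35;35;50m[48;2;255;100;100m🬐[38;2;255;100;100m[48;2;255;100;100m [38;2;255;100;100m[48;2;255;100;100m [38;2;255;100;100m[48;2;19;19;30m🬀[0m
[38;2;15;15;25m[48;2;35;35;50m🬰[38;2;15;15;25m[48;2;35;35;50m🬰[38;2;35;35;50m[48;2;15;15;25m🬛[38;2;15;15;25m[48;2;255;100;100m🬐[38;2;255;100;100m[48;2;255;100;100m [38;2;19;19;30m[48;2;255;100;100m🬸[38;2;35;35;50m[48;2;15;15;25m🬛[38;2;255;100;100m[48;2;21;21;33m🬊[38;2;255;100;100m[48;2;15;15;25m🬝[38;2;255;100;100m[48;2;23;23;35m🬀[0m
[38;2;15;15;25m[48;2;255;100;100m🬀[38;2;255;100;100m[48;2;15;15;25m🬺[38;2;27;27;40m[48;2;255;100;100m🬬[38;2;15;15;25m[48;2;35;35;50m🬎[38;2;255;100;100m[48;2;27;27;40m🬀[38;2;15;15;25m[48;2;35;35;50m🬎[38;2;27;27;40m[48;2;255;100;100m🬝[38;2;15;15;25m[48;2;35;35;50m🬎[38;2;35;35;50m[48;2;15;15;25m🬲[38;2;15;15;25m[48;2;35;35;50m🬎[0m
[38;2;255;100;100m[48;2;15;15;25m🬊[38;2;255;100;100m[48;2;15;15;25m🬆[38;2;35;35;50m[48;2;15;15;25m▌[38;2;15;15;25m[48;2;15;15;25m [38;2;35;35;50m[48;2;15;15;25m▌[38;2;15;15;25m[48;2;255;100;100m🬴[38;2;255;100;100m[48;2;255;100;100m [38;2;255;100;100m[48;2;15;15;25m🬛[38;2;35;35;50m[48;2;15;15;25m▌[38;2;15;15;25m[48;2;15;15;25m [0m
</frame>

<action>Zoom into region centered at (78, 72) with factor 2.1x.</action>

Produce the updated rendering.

<frame>
[38;2;15;15;25m[48;2;15;15;25m [38;2;15;15;25m[48;2;15;15;25m [38;2;35;35;50m[48;2;15;15;25m▌[38;2;15;15;25m[48;2;15;15;25m [38;2;27;27;40m[48;2;255;100;100m🬝[38;2;15;15;25m[48;2;255;100;100m🬊[38;2;35;35;50m[48;2;15;15;25m▌[38;2;15;15;25m[48;2;15;15;25m [38;2;35;35;50m[48;2;15;15;25m▌[38;2;15;15;25m[48;2;15;15;25m [0m
[38;2;35;35;50m[48;2;15;15;25m🬂[38;2;35;35;50m[48;2;15;15;25m🬂[38;2;27;27;40m[48;2;255;100;100m🬬[38;2;35;35;50m[48;2;15;15;25m🬂[38;2;255;100;100m[48;2;28;28;41m🬊[38;2;255;100;100m[48;2;15;15;25m🬝[38;2;255;100;100m[48;2;27;27;40m🬀[38;2;35;35;50m[48;2;15;15;25m🬂[38;2;35;35;50m[48;2;15;15;25m🬕[38;2;35;35;50m[48;2;15;15;25m🬂[0m
[38;2;15;15;25m[48;2;35;35;50m🬰[38;2;15;15;25m[48;2;255;100;100m🬐[38;2;255;100;100m[48;2;255;100;100m [38;2;19;19;30m[48;2;255;100;100m🬸[38;2;35;35;50m[48;2;15;15;25m🬛[38;2;15;15;25m[48;2;35;35;50m🬰[38;2;35;35;50m[48;2;15;15;25m🬛[38;2;15;15;25m[48;2;35;35;50m🬰[38;2;35;35;50m[48;2;15;15;25m🬛[38;2;15;15;25m[48;2;35;35;50m🬰[0m
[38;2;15;15;25m[48;2;35;35;50m🬎[38;2;15;15;25m[48;2;35;35;50m🬎[38;2;255;100;100m[48;2;27;27;40m🬀[38;2;15;15;25m[48;2;255;100;100m🬆[38;2;27;27;40m[48;2;255;100;100m🬬[38;2;15;15;25m[48;2;35;35;50m🬎[38;2;35;35;50m[48;2;15;15;25m🬲[38;2;15;15;25m[48;2;35;35;50m🬎[38;2;35;35;50m[48;2;15;15;25m🬲[38;2;15;15;25m[48;2;35;35;50m🬎[0m
[38;2;15;15;25m[48;2;15;15;25m [38;2;15;15;25m[48;2;15;15;25m [38;2;255;100;100m[48;2;27;27;40m🬁[38;2;255;100;100m[48;2;15;15;25m🬬[38;2;255;100;100m[48;2;21;21;33m🬆[38;2;15;15;25m[48;2;15;15;25m [38;2;35;35;50m[48;2;15;15;25m▌[38;2;15;15;25m[48;2;15;15;25m [38;2;35;35;50m[48;2;15;15;25m▌[38;2;15;15;25m[48;2;15;15;25m [0m
</frame>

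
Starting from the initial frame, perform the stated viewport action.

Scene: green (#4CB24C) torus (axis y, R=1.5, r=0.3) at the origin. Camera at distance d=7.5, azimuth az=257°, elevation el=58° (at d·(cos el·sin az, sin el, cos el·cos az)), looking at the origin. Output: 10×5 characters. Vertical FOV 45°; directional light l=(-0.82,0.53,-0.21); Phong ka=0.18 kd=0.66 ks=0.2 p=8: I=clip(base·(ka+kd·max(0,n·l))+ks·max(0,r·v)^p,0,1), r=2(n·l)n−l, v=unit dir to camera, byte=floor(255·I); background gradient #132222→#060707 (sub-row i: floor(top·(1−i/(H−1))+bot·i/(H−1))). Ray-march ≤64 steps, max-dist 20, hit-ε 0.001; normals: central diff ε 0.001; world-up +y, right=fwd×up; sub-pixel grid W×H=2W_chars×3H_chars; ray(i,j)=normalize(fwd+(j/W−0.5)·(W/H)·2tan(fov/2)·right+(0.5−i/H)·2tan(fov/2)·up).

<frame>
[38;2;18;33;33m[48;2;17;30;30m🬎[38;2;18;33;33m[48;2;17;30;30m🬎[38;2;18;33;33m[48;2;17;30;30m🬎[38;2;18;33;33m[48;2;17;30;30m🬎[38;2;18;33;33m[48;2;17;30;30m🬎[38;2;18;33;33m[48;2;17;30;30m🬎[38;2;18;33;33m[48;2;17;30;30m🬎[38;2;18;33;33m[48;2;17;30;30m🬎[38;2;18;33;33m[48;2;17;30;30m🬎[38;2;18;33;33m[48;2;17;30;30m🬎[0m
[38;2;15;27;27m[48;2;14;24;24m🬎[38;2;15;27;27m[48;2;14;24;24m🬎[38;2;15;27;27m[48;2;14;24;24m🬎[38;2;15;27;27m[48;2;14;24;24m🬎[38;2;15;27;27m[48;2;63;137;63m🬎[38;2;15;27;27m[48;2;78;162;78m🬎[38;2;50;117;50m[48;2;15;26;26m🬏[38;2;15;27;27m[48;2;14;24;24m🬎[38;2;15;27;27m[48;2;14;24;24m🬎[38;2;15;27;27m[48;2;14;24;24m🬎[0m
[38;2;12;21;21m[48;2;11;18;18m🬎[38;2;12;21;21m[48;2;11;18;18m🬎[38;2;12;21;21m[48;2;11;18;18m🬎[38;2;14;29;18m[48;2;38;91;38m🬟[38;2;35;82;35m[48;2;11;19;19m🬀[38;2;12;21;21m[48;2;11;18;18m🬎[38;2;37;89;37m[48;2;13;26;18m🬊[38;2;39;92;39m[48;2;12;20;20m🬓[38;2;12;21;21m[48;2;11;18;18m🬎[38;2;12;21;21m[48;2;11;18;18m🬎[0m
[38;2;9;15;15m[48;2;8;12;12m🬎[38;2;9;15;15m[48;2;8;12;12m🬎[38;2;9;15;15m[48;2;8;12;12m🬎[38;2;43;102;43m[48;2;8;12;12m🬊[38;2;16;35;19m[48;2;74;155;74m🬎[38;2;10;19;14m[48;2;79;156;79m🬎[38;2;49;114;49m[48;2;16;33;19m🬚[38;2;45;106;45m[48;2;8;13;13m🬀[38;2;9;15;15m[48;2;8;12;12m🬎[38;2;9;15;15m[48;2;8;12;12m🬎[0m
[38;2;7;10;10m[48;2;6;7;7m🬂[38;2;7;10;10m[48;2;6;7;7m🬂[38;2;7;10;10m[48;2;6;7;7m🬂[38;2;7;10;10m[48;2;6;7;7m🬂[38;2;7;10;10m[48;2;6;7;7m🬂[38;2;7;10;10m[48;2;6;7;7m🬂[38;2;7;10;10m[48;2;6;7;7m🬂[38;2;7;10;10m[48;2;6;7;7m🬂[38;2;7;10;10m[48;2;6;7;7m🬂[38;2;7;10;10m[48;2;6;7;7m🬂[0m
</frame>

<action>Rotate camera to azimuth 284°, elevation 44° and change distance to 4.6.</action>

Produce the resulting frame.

<frame>
[38;2;18;33;33m[48;2;17;30;30m🬎[38;2;18;33;33m[48;2;17;30;30m🬎[38;2;18;33;33m[48;2;17;30;30m🬎[38;2;18;33;33m[48;2;17;30;30m🬎[38;2;18;33;33m[48;2;17;30;30m🬎[38;2;18;33;33m[48;2;17;30;30m🬎[38;2;18;33;33m[48;2;17;30;30m🬎[38;2;18;33;33m[48;2;17;30;30m🬎[38;2;18;33;33m[48;2;17;30;30m🬎[38;2;18;33;33m[48;2;17;30;30m🬎[0m
[38;2;15;27;27m[48;2;14;24;24m🬎[38;2;15;27;27m[48;2;14;24;24m🬎[38;2;15;26;26m[48;2;40;94;40m🬝[38;2;15;27;27m[48;2;38;91;38m🬆[38;2;16;28;28m[48;2;45;104;45m🬂[38;2;23;48;31m[48;2;66;141;66m🬒[38;2;16;28;28m[48;2;57;133;57m🬂[38;2;15;27;27m[48;2;48;114;48m🬎[38;2;15;27;27m[48;2;14;24;24m🬎[38;2;15;27;27m[48;2;14;24;24m🬎[0m
[38;2;12;21;21m[48;2;11;18;18m🬎[38;2;12;20;20m[48;2;49;115;49m🬕[38;2;33;79;33m[48;2;13;32;13m🬕[38;2;17;40;17m[48;2;11;19;19m🬀[38;2;12;21;21m[48;2;11;18;18m🬎[38;2;12;21;21m[48;2;11;18;18m🬎[38;2;12;21;21m[48;2;11;18;18m🬎[38;2;45;107;45m[48;2;11;19;19m🬨[38;2;16;34;20m[48;2;38;90;38m🬉[38;2;12;21;21m[48;2;11;18;18m🬎[0m
[38;2;9;15;15m[48;2;8;12;12m🬎[38;2;57;133;57m[48;2;8;13;13m🬉[38;2;22;53;22m[48;2;50;118;50m🬉[38;2;12;26;16m[48;2;38;90;38m🬬[38;2;13;32;13m[48;2;9;14;14m🬏[38;2;9;15;15m[48;2;8;12;12m🬎[38;2;10;18;14m[48;2;28;67;28m🬝[38;2;14;29;17m[48;2;37;88;37m🬄[38;2;37;88;37m[48;2;8;12;12m🬝[38;2;9;15;15m[48;2;8;12;12m🬎[0m
[38;2;7;10;10m[48;2;6;7;7m🬂[38;2;7;10;10m[48;2;6;7;7m🬂[38;2;60;138;60m[48;2;6;7;7m🬊[38;2;66;143;66m[48;2;6;7;7m🬬[38;2;50;119;50m[48;2;100;180;100m🬰[38;2;40;94;40m[48;2;62;138;62m🬂[38;2;51;120;51m[48;2;40;94;40m🬜[38;2;43;101;43m[48;2;6;7;7m🬎[38;2;32;76;32m[48;2;6;8;8m🬀[38;2;7;10;10m[48;2;6;7;7m🬂[0m
</frame>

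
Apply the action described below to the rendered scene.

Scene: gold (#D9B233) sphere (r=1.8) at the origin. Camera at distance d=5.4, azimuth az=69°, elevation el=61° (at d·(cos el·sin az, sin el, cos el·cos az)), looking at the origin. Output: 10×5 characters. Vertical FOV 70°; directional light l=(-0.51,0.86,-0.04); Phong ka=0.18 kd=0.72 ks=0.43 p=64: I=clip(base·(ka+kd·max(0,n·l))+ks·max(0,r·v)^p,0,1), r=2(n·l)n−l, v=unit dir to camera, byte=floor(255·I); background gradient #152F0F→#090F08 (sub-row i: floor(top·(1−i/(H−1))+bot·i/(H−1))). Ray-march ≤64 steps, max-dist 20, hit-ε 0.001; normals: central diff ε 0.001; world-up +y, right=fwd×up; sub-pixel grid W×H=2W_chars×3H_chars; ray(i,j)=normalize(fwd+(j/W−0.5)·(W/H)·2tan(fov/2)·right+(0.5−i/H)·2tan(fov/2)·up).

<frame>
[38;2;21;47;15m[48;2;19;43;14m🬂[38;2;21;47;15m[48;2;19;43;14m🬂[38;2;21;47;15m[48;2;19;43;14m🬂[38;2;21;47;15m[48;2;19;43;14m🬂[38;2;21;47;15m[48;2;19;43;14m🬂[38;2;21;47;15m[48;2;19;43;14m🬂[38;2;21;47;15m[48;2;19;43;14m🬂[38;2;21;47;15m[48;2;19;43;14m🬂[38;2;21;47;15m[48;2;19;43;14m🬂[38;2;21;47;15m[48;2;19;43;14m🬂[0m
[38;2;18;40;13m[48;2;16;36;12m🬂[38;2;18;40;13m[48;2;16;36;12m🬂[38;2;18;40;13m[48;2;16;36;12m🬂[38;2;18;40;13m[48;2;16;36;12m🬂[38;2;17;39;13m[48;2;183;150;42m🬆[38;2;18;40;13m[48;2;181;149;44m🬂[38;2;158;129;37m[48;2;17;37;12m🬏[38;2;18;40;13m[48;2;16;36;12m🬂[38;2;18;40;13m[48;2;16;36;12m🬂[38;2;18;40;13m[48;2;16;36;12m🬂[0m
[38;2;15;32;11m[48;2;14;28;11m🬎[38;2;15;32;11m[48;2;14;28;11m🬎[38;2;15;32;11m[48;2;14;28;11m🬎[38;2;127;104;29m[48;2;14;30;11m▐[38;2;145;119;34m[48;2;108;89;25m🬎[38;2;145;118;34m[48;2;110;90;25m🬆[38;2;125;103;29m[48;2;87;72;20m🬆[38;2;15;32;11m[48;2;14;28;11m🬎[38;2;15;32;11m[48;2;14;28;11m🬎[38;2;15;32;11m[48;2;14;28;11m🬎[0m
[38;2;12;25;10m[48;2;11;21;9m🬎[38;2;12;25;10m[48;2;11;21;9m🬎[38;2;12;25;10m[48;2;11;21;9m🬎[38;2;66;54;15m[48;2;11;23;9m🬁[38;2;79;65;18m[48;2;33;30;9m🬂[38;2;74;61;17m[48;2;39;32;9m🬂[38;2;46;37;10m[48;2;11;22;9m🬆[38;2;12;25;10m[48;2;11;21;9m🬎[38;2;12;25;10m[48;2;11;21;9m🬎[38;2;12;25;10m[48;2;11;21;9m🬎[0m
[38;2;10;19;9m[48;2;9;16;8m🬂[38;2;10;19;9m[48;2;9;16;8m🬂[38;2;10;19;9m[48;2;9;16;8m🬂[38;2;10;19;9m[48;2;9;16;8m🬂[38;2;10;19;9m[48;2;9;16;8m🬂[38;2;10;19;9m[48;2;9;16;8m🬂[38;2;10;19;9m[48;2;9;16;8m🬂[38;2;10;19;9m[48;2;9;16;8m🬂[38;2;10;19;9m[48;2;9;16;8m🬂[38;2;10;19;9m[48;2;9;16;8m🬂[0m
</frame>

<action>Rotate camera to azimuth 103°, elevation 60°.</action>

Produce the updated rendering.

<frame>
[38;2;21;47;15m[48;2;19;43;14m🬂[38;2;21;47;15m[48;2;19;43;14m🬂[38;2;21;47;15m[48;2;19;43;14m🬂[38;2;21;47;15m[48;2;19;43;14m🬂[38;2;21;47;15m[48;2;19;43;14m🬂[38;2;21;47;15m[48;2;19;43;14m🬂[38;2;21;47;15m[48;2;19;43;14m🬂[38;2;21;47;15m[48;2;19;43;14m🬂[38;2;21;47;15m[48;2;19;43;14m🬂[38;2;21;47;15m[48;2;19;43;14m🬂[0m
[38;2;18;40;13m[48;2;16;36;12m🬂[38;2;18;40;13m[48;2;16;36;12m🬂[38;2;18;40;13m[48;2;16;36;12m🬂[38;2;18;40;13m[48;2;16;36;12m🬂[38;2;17;39;13m[48;2;168;138;39m🬆[38;2;18;40;13m[48;2;186;153;45m🬂[38;2;177;145;41m[48;2;17;37;12m🬏[38;2;18;40;13m[48;2;16;36;12m🬂[38;2;18;40;13m[48;2;16;36;12m🬂[38;2;18;40;13m[48;2;16;36;12m🬂[0m
[38;2;15;32;11m[48;2;14;28;11m🬎[38;2;15;32;11m[48;2;14;28;11m🬎[38;2;15;32;11m[48;2;14;28;11m🬎[38;2;109;89;25m[48;2;28;37;12m🬉[38;2;135;110;31m[48;2;100;81;23m🬊[38;2;147;120;35m[48;2;113;93;26m🬊[38;2;142;116;33m[48;2;103;84;24m🬎[38;2;15;32;11m[48;2;14;28;11m🬎[38;2;15;32;11m[48;2;14;28;11m🬎[38;2;15;32;11m[48;2;14;28;11m🬎[0m
[38;2;12;25;10m[48;2;11;21;9m🬎[38;2;12;25;10m[48;2;11;21;9m🬎[38;2;12;25;10m[48;2;11;21;9m🬎[38;2;39;32;9m[48;2;11;23;9m🬁[38;2;63;51;14m[48;2;32;29;9m🬂[38;2;76;63;17m[48;2;40;32;9m🬂[38;2;70;57;16m[48;2;18;24;9m🬂[38;2;12;25;10m[48;2;11;21;9m🬎[38;2;12;25;10m[48;2;11;21;9m🬎[38;2;12;25;10m[48;2;11;21;9m🬎[0m
[38;2;10;19;9m[48;2;9;16;8m🬂[38;2;10;19;9m[48;2;9;16;8m🬂[38;2;10;19;9m[48;2;9;16;8m🬂[38;2;10;19;9m[48;2;9;16;8m🬂[38;2;10;19;9m[48;2;9;16;8m🬂[38;2;10;19;9m[48;2;9;16;8m🬂[38;2;10;19;9m[48;2;9;16;8m🬂[38;2;10;19;9m[48;2;9;16;8m🬂[38;2;10;19;9m[48;2;9;16;8m🬂[38;2;10;19;9m[48;2;9;16;8m🬂[0m
</frame>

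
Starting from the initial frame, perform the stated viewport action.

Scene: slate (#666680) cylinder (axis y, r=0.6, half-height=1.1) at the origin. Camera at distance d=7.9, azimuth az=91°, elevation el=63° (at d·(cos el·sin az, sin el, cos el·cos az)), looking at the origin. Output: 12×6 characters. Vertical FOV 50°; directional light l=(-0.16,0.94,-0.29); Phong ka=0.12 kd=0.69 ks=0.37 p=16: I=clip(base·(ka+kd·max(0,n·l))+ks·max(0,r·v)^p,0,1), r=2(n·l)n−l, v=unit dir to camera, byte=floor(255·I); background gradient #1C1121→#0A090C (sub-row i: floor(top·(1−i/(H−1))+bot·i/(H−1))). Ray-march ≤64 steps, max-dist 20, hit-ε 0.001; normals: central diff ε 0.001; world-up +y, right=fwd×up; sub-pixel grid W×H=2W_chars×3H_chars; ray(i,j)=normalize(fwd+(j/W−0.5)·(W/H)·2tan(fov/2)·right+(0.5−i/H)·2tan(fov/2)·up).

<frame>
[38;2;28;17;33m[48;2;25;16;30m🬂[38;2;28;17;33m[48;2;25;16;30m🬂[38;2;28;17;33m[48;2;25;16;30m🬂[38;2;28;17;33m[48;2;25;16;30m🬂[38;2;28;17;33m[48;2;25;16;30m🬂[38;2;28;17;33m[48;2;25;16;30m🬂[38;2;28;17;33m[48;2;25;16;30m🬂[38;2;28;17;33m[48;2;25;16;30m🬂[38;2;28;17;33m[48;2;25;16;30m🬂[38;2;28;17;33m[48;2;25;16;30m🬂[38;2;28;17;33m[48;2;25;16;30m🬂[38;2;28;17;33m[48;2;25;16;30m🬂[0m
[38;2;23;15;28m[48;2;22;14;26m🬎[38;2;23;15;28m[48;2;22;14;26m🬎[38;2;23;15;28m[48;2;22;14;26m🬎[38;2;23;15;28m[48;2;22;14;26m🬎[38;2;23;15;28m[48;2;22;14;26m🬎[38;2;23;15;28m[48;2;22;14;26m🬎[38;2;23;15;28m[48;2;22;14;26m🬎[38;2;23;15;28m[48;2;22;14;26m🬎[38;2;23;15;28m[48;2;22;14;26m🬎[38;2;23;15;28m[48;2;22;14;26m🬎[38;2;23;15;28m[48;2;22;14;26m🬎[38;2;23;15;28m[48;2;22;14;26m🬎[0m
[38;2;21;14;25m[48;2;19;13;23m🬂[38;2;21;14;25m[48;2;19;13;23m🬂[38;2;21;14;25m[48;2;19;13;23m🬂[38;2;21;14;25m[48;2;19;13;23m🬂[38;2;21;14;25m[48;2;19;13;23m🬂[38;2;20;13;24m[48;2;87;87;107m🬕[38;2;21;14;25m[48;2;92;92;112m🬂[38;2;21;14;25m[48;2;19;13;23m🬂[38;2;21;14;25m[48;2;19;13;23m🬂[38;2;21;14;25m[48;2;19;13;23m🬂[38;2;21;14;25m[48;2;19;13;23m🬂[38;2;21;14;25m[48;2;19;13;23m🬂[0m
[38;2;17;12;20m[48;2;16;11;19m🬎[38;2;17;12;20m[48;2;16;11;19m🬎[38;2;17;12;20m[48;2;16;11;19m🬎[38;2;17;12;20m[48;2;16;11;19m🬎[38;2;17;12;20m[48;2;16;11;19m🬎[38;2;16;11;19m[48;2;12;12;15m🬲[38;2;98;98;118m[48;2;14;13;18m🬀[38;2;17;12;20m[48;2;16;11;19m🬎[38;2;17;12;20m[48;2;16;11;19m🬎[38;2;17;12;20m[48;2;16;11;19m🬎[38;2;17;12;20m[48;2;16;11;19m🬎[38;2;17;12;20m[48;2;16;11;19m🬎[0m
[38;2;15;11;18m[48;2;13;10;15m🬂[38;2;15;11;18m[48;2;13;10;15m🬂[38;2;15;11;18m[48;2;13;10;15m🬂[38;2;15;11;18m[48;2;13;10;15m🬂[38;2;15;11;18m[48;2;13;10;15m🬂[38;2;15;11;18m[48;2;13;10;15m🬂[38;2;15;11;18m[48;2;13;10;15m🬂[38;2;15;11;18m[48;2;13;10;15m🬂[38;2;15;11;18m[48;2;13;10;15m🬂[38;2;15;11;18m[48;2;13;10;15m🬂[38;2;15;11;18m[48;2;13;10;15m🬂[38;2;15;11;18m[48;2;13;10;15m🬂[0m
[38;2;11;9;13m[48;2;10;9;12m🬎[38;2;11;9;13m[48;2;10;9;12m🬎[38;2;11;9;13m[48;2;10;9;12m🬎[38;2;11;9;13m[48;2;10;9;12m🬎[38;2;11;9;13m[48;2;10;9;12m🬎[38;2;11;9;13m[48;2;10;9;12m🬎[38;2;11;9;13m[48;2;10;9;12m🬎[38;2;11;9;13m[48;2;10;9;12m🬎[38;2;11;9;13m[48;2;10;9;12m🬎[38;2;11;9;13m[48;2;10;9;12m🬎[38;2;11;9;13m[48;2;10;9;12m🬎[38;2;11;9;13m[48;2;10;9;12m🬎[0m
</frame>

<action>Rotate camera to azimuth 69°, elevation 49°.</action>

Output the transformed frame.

<frame>
[38;2;28;17;33m[48;2;25;16;30m🬂[38;2;28;17;33m[48;2;25;16;30m🬂[38;2;28;17;33m[48;2;25;16;30m🬂[38;2;28;17;33m[48;2;25;16;30m🬂[38;2;28;17;33m[48;2;25;16;30m🬂[38;2;28;17;33m[48;2;25;16;30m🬂[38;2;28;17;33m[48;2;25;16;30m🬂[38;2;28;17;33m[48;2;25;16;30m🬂[38;2;28;17;33m[48;2;25;16;30m🬂[38;2;28;17;33m[48;2;25;16;30m🬂[38;2;28;17;33m[48;2;25;16;30m🬂[38;2;28;17;33m[48;2;25;16;30m🬂[0m
[38;2;23;15;28m[48;2;22;14;26m🬎[38;2;23;15;28m[48;2;22;14;26m🬎[38;2;23;15;28m[48;2;22;14;26m🬎[38;2;23;15;28m[48;2;22;14;26m🬎[38;2;23;15;28m[48;2;22;14;26m🬎[38;2;23;15;28m[48;2;22;14;26m🬎[38;2;23;15;28m[48;2;22;14;26m🬎[38;2;23;15;28m[48;2;22;14;26m🬎[38;2;23;15;28m[48;2;22;14;26m🬎[38;2;23;15;28m[48;2;22;14;26m🬎[38;2;23;15;28m[48;2;22;14;26m🬎[38;2;23;15;28m[48;2;22;14;26m🬎[0m
[38;2;21;14;25m[48;2;19;13;23m🬂[38;2;21;14;25m[48;2;19;13;23m🬂[38;2;21;14;25m[48;2;19;13;23m🬂[38;2;21;14;25m[48;2;19;13;23m🬂[38;2;21;14;25m[48;2;19;13;23m🬂[38;2;81;81;101m[48;2;18;13;22m🬇[38;2;82;82;102m[48;2;16;13;20m🬛[38;2;21;14;25m[48;2;19;13;23m🬂[38;2;21;14;25m[48;2;19;13;23m🬂[38;2;21;14;25m[48;2;19;13;23m🬂[38;2;21;14;25m[48;2;19;13;23m🬂[38;2;21;14;25m[48;2;19;13;23m🬂[0m
[38;2;17;12;20m[48;2;16;11;19m🬎[38;2;17;12;20m[48;2;16;11;19m🬎[38;2;17;12;20m[48;2;16;11;19m🬎[38;2;17;12;20m[48;2;16;11;19m🬎[38;2;17;12;20m[48;2;16;11;19m🬎[38;2;17;11;20m[48;2;12;12;15m▌[38;2;12;12;15m[48;2;12;12;15m [38;2;17;12;20m[48;2;16;11;19m🬎[38;2;17;12;20m[48;2;16;11;19m🬎[38;2;17;12;20m[48;2;16;11;19m🬎[38;2;17;12;20m[48;2;16;11;19m🬎[38;2;17;12;20m[48;2;16;11;19m🬎[0m
[38;2;15;11;18m[48;2;13;10;15m🬂[38;2;15;11;18m[48;2;13;10;15m🬂[38;2;15;11;18m[48;2;13;10;15m🬂[38;2;15;11;18m[48;2;13;10;15m🬂[38;2;15;11;18m[48;2;13;10;15m🬂[38;2;15;11;18m[48;2;13;10;15m🬂[38;2;15;11;18m[48;2;13;10;15m🬂[38;2;15;11;18m[48;2;13;10;15m🬂[38;2;15;11;18m[48;2;13;10;15m🬂[38;2;15;11;18m[48;2;13;10;15m🬂[38;2;15;11;18m[48;2;13;10;15m🬂[38;2;15;11;18m[48;2;13;10;15m🬂[0m
[38;2;11;9;13m[48;2;10;9;12m🬎[38;2;11;9;13m[48;2;10;9;12m🬎[38;2;11;9;13m[48;2;10;9;12m🬎[38;2;11;9;13m[48;2;10;9;12m🬎[38;2;11;9;13m[48;2;10;9;12m🬎[38;2;11;9;13m[48;2;10;9;12m🬎[38;2;11;9;13m[48;2;10;9;12m🬎[38;2;11;9;13m[48;2;10;9;12m🬎[38;2;11;9;13m[48;2;10;9;12m🬎[38;2;11;9;13m[48;2;10;9;12m🬎[38;2;11;9;13m[48;2;10;9;12m🬎[38;2;11;9;13m[48;2;10;9;12m🬎[0m
</frame>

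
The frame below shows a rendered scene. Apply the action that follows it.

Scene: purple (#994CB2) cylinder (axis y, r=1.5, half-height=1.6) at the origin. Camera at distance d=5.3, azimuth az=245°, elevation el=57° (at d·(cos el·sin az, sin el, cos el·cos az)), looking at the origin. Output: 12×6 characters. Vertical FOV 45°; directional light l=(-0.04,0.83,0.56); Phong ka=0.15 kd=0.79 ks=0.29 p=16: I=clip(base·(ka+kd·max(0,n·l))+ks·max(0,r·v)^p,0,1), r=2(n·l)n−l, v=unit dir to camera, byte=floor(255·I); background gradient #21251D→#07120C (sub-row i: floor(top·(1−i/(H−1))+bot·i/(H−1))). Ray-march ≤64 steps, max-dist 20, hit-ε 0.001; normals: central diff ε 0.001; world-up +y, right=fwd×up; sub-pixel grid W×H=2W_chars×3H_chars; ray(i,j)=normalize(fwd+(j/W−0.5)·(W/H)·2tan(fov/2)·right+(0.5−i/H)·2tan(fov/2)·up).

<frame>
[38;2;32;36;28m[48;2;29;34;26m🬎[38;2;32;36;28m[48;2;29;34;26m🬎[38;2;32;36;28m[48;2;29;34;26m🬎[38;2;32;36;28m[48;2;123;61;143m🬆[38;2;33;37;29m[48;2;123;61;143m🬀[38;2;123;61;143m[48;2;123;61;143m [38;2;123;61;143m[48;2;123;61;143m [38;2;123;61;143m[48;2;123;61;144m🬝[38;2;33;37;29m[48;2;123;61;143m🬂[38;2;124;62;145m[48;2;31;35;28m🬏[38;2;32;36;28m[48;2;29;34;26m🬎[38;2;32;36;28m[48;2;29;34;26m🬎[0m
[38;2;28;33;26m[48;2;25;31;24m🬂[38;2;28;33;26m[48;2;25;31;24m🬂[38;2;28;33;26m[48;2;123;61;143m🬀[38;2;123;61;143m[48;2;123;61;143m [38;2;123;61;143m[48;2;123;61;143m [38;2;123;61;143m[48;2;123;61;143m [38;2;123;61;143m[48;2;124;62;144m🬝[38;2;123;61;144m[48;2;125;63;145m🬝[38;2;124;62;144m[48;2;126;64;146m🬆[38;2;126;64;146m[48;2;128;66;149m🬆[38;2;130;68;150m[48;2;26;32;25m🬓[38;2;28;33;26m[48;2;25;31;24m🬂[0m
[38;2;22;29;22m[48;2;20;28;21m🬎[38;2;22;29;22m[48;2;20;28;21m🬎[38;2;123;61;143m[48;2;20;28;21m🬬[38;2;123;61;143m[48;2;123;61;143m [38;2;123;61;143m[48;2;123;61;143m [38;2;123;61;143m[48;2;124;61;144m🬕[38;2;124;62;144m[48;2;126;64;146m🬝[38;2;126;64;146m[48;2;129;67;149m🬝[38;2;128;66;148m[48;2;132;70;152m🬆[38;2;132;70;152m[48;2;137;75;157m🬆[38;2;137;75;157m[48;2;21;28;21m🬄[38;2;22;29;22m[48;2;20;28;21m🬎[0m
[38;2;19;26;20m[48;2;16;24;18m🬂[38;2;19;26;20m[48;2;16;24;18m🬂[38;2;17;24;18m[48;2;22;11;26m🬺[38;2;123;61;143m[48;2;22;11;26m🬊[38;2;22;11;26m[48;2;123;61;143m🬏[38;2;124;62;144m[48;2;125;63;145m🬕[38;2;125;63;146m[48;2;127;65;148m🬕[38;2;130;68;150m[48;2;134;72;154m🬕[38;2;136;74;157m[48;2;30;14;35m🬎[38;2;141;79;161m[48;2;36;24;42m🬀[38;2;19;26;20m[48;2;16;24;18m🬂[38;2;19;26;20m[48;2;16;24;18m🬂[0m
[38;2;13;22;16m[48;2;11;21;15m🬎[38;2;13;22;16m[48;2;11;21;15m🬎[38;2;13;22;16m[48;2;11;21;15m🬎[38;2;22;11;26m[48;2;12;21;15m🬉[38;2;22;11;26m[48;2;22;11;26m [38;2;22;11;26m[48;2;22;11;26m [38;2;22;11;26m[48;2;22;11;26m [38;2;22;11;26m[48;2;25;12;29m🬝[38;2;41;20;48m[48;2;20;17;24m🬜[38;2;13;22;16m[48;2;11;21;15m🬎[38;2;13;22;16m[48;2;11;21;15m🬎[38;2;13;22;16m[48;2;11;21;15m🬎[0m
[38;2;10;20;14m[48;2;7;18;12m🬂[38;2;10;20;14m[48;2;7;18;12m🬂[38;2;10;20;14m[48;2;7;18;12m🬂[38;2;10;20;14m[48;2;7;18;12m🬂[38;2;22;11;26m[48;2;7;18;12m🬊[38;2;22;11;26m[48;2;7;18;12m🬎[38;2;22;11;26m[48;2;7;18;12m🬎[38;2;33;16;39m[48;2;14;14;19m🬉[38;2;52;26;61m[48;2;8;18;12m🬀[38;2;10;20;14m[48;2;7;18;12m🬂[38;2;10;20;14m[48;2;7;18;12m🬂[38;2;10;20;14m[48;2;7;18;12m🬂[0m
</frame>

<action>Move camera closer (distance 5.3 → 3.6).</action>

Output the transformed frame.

<frame>
[38;2;123;61;143m[48;2;123;61;143m [38;2;123;61;143m[48;2;123;61;143m [38;2;123;61;143m[48;2;123;61;143m [38;2;123;61;143m[48;2;123;61;143m [38;2;123;61;143m[48;2;123;61;143m [38;2;123;61;143m[48;2;123;61;143m [38;2;123;61;143m[48;2;123;61;143m [38;2;123;61;143m[48;2;123;61;144m🬝[38;2;123;61;143m[48;2;124;62;144m🬆[38;2;123;61;144m[48;2;124;62;145m🬎[38;2;124;62;144m[48;2;126;64;146m🬎[38;2;124;62;145m[48;2;126;64;146m🬆[0m
[38;2;123;61;143m[48;2;123;61;143m [38;2;123;61;143m[48;2;123;61;143m [38;2;123;61;143m[48;2;123;61;143m [38;2;123;61;143m[48;2;123;61;143m [38;2;123;61;143m[48;2;123;61;143m [38;2;123;61;143m[48;2;123;61;143m [38;2;123;61;143m[48;2;124;62;144m🬝[38;2;123;61;144m[48;2;125;63;145m🬝[38;2;124;62;144m[48;2;126;64;146m🬆[38;2;126;64;146m[48;2;128;66;149m🬆[38;2;128;66;148m[48;2;132;70;152m🬎[38;2;130;68;150m[48;2;135;73;155m🬎[0m
[38;2;123;61;143m[48;2;123;61;143m [38;2;123;61;143m[48;2;123;61;143m [38;2;123;61;143m[48;2;123;61;143m [38;2;123;61;143m[48;2;123;61;143m [38;2;123;61;143m[48;2;123;61;143m [38;2;123;61;143m[48;2;124;61;144m🬕[38;2;124;62;144m[48;2;126;64;146m🬝[38;2;126;64;146m[48;2;129;67;149m🬝[38;2;128;66;148m[48;2;132;70;152m🬆[38;2;132;70;152m[48;2;137;75;157m🬆[38;2;138;76;158m[48;2;145;83;165m🬎[38;2;142;80;162m[48;2;150;88;171m🬎[0m
[38;2;123;61;143m[48;2;22;11;26m🬬[38;2;123;61;143m[48;2;123;61;143m [38;2;123;61;143m[48;2;123;61;143m [38;2;123;61;143m[48;2;123;61;143m [38;2;123;61;143m[48;2;123;61;144m🬝[38;2;124;62;144m[48;2;125;63;145m🬕[38;2;125;63;146m[48;2;127;65;148m🬕[38;2;130;68;150m[48;2;134;72;154m🬕[38;2;136;74;156m[48;2;142;80;162m🬕[38;2;143;81;163m[48;2;151;89;171m🬆[38;2;152;89;172m[48;2;161;99;181m🬆[38;2;158;96;179m[48;2;168;106;189m🬆[0m
[38;2;22;11;26m[48;2;12;21;15m🬁[38;2;123;61;143m[48;2;19;13;23m🬂[38;2;123;61;143m[48;2;22;11;26m🬎[38;2;123;61;143m[48;2;123;61;143m [38;2;123;61;143m[48;2;124;62;144m▌[38;2;124;62;144m[48;2;125;63;146m▌[38;2;128;66;148m[48;2;130;68;150m🬕[38;2;133;71;154m[48;2;137;75;158m▌[38;2;143;81;163m[48;2;149;87;169m▌[38;2;161;98;181m[48;2;22;11;26m🬝[38;2;168;106;188m[48;2;31;15;36m🬆[38;2;175;113;195m[48;2;22;20;27m🬀[0m
[38;2;10;20;14m[48;2;7;18;12m🬂[38;2;10;20;14m[48;2;7;18;12m🬂[38;2;22;11;26m[48;2;8;18;12m🬁[38;2;22;11;26m[48;2;7;18;12m🬬[38;2;22;11;26m[48;2;22;11;26m [38;2;22;11;26m[48;2;22;11;26m [38;2;22;11;26m[48;2;22;11;26m [38;2;22;11;26m[48;2;22;11;26m [38;2;22;11;26m[48;2;23;11;27m🬝[38;2;24;12;28m[48;2;7;18;12m🬆[38;2;10;20;14m[48;2;7;18;12m🬂[38;2;10;20;14m[48;2;7;18;12m🬂[0m
</frame>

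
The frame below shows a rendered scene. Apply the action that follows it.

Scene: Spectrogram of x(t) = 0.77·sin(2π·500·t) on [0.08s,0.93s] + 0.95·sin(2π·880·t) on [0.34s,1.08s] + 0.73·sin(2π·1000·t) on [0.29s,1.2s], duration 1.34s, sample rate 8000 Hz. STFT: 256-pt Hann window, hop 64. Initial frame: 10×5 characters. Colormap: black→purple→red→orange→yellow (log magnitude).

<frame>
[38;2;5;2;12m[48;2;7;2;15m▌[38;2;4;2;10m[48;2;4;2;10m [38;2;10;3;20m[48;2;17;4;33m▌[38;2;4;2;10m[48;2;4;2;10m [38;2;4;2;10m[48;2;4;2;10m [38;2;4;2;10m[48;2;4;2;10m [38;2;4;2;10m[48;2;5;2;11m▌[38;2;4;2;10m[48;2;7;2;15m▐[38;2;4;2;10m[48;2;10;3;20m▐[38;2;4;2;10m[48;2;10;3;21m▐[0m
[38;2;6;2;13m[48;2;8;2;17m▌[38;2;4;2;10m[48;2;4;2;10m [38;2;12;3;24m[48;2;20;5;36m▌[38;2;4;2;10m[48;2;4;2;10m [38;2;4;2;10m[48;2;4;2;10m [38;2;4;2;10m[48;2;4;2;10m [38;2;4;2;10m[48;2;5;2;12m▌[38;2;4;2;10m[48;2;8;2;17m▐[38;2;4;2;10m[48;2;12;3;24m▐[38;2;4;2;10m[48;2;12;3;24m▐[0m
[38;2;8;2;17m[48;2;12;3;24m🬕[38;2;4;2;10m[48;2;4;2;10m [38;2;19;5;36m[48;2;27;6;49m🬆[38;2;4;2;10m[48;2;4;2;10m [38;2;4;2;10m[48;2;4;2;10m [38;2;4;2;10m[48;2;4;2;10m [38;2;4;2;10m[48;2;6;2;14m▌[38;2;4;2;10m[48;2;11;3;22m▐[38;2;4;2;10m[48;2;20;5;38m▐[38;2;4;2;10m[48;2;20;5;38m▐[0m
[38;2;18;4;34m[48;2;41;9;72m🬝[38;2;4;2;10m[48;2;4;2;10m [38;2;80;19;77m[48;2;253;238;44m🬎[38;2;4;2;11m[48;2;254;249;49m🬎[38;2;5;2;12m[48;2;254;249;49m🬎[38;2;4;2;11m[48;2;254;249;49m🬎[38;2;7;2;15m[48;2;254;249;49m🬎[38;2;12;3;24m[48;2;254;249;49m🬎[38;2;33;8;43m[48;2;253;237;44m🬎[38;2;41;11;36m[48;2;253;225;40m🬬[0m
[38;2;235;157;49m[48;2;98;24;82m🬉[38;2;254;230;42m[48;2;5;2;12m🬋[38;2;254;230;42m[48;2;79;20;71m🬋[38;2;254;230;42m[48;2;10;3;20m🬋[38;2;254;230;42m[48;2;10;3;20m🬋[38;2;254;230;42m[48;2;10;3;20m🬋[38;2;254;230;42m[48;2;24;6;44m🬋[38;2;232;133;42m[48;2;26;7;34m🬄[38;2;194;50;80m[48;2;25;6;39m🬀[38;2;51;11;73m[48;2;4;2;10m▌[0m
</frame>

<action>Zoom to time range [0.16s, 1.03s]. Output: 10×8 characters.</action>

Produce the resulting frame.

<frame>
[38;2;4;2;10m[48;2;4;2;10m [38;2;10;3;20m[48;2;8;2;17m▌[38;2;4;2;10m[48;2;17;4;32m▐[38;2;4;2;10m[48;2;4;2;10m [38;2;4;2;10m[48;2;4;2;10m [38;2;4;2;10m[48;2;4;2;10m [38;2;4;2;10m[48;2;4;2;10m [38;2;4;2;10m[48;2;4;2;10m [38;2;4;2;10m[48;2;4;2;10m [38;2;7;2;15m[48;2;4;2;10m▌[0m
[38;2;4;2;10m[48;2;4;2;10m [38;2;9;3;18m[48;2;10;3;21m▐[38;2;4;2;10m[48;2;18;4;34m▐[38;2;4;2;10m[48;2;4;2;10m [38;2;4;2;10m[48;2;4;2;10m [38;2;4;2;10m[48;2;4;2;10m [38;2;4;2;10m[48;2;4;2;10m [38;2;4;2;10m[48;2;4;2;10m [38;2;4;2;10m[48;2;4;2;10m [38;2;4;2;10m[48;2;7;2;15m▐[0m
[38;2;4;2;10m[48;2;4;2;10m [38;2;10;3;20m[48;2;12;3;24m▐[38;2;4;2;10m[48;2;20;5;36m▐[38;2;4;2;10m[48;2;4;2;10m [38;2;4;2;10m[48;2;4;2;10m [38;2;4;2;10m[48;2;4;2;10m [38;2;4;2;10m[48;2;4;2;10m [38;2;4;2;10m[48;2;4;2;10m [38;2;4;2;10m[48;2;4;2;10m [38;2;4;2;10m[48;2;8;2;16m▐[0m
[38;2;4;2;10m[48;2;4;2;10m [38;2;12;3;25m[48;2;16;4;31m🬨[38;2;4;2;10m[48;2;23;5;42m▐[38;2;4;2;10m[48;2;4;2;10m [38;2;4;2;10m[48;2;4;2;10m [38;2;4;2;10m[48;2;4;2;10m [38;2;4;2;10m[48;2;4;2;10m [38;2;4;2;10m[48;2;4;2;10m [38;2;4;2;10m[48;2;4;2;10m [38;2;4;2;10m[48;2;9;3;19m▐[0m
[38;2;4;2;10m[48;2;4;2;10m [38;2;18;4;34m[48;2;25;6;47m🬊[38;2;4;2;10m[48;2;30;7;54m▐[38;2;4;2;10m[48;2;4;2;10m [38;2;4;2;10m[48;2;4;2;10m [38;2;4;2;10m[48;2;4;2;10m [38;2;4;2;10m[48;2;4;2;10m [38;2;4;2;10m[48;2;4;2;10m [38;2;4;2;10m[48;2;4;2;10m [38;2;4;2;10m[48;2;12;3;24m▐[0m
[38;2;4;2;10m[48;2;4;2;10m [38;2;48;11;75m[48;2;247;180;31m🬎[38;2;25;6;45m[48;2;253;230;41m🬎[38;2;4;2;10m[48;2;253;225;40m🬎[38;2;4;2;10m[48;2;253;225;40m🬎[38;2;4;2;10m[48;2;253;226;40m🬎[38;2;4;2;10m[48;2;253;225;40m🬎[38;2;4;2;10m[48;2;253;226;40m🬎[38;2;4;2;10m[48;2;253;225;40m🬎[38;2;11;3;22m[48;2;253;225;40m🬎[0m
[38;2;4;2;10m[48;2;254;230;42m🬎[38;2;72;17;88m[48;2;248;187;33m🬋[38;2;246;207;48m[48;2;39;9;68m🬴[38;2;254;239;45m[48;2;39;9;68m🬰[38;2;254;239;45m[48;2;39;9;68m🬰[38;2;254;239;45m[48;2;39;9;68m🬰[38;2;254;239;45m[48;2;39;9;69m🬰[38;2;254;239;45m[48;2;39;9;68m🬰[38;2;254;239;45m[48;2;39;9;69m🬰[38;2;254;242;46m[48;2;37;9;55m🬒[0m
[38;2;250;167;16m[48;2;4;2;10m🬂[38;2;250;168;16m[48;2;30;7;54m🬂[38;2;250;167;16m[48;2;18;4;34m🬂[38;2;250;167;16m[48;2;4;2;10m🬂[38;2;250;167;16m[48;2;4;2;10m🬂[38;2;250;167;16m[48;2;4;2;10m🬂[38;2;250;167;16m[48;2;4;2;10m🬂[38;2;250;167;16m[48;2;4;2;10m🬂[38;2;250;167;16m[48;2;4;2;10m🬂[38;2;251;172;18m[48;2;36;9;41m🬀[0m
</frame>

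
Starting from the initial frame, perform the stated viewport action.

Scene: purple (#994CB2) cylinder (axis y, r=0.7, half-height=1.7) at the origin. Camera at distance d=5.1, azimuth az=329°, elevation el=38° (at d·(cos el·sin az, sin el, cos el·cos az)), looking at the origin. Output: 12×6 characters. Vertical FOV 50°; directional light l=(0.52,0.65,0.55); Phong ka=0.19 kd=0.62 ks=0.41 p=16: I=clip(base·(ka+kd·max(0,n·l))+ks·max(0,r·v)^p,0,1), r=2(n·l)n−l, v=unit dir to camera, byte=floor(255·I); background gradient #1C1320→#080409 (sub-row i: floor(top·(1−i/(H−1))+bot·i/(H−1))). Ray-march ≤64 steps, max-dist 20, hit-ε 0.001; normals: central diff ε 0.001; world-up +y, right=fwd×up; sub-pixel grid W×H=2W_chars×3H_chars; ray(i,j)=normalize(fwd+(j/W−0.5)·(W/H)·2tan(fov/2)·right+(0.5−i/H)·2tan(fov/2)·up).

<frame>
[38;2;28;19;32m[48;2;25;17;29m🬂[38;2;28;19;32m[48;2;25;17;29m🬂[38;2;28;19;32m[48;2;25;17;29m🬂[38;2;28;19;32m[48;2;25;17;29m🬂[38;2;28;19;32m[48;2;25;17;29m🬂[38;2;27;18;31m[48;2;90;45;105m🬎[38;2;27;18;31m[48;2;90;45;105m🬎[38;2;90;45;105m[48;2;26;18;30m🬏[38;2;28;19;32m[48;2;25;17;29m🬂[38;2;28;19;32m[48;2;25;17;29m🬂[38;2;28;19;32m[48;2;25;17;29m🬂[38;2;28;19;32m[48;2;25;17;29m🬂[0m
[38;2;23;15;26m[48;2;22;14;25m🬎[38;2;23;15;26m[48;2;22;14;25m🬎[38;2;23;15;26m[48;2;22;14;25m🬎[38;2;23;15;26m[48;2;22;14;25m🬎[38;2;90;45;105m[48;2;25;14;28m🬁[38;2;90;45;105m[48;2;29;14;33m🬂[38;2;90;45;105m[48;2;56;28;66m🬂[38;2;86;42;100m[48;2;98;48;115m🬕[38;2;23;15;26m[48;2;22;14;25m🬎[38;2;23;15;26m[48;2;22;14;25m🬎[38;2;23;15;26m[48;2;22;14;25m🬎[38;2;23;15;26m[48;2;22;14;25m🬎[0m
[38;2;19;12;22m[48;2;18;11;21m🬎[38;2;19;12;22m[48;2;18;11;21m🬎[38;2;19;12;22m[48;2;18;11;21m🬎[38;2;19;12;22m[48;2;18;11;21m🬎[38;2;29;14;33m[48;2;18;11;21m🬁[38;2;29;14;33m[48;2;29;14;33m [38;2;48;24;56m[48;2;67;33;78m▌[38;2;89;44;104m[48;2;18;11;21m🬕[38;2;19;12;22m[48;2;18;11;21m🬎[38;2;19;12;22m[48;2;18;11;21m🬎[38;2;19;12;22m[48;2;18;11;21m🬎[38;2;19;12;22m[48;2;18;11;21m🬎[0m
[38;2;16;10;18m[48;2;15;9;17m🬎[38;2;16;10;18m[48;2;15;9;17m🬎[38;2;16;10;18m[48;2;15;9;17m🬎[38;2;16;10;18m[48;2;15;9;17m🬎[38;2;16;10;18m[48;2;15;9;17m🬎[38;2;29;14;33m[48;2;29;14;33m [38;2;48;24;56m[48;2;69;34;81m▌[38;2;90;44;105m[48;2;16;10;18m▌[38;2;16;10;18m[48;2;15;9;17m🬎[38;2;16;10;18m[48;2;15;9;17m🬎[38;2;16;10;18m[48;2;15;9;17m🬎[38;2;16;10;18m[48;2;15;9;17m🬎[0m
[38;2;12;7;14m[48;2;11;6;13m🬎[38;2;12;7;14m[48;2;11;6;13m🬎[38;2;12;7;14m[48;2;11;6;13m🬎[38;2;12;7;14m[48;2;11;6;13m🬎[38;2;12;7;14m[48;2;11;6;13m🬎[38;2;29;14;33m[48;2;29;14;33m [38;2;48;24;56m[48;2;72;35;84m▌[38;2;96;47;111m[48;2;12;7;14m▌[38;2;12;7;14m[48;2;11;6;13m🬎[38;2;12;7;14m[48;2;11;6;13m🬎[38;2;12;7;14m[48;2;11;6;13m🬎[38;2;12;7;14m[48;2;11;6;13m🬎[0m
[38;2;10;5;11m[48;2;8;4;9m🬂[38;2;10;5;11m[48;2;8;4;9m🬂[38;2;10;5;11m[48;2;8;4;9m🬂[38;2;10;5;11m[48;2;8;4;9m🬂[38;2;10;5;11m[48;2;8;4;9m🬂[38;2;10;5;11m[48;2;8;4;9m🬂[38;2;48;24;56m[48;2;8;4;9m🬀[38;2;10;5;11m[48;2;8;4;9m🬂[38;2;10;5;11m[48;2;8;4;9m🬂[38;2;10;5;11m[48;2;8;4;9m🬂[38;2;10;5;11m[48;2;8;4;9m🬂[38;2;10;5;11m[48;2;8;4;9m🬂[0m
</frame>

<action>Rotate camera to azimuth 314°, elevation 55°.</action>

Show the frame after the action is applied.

<frame>
[38;2;28;19;32m[48;2;25;17;29m🬂[38;2;28;19;32m[48;2;25;17;29m🬂[38;2;28;19;32m[48;2;25;17;29m🬂[38;2;28;19;32m[48;2;25;17;29m🬂[38;2;28;19;32m[48;2;25;17;29m🬂[38;2;26;18;30m[48;2;90;45;105m🬝[38;2;27;18;31m[48;2;90;45;105m🬎[38;2;28;19;32m[48;2;25;17;29m🬂[38;2;28;19;32m[48;2;25;17;29m🬂[38;2;28;19;32m[48;2;25;17;29m🬂[38;2;28;19;32m[48;2;25;17;29m🬂[38;2;28;19;32m[48;2;25;17;29m🬂[0m
[38;2;23;15;26m[48;2;22;14;25m🬎[38;2;23;15;26m[48;2;22;14;25m🬎[38;2;23;15;26m[48;2;22;14;25m🬎[38;2;23;15;26m[48;2;22;14;25m🬎[38;2;90;45;105m[48;2;23;15;26m▐[38;2;90;45;105m[48;2;90;45;105m [38;2;90;45;105m[48;2;90;45;105m [38;2;90;45;105m[48;2;90;45;105m [38;2;23;15;26m[48;2;22;14;25m🬎[38;2;23;15;26m[48;2;22;14;25m🬎[38;2;23;15;26m[48;2;22;14;25m🬎[38;2;23;15;26m[48;2;22;14;25m🬎[0m
[38;2;19;12;22m[48;2;18;11;21m🬎[38;2;19;12;22m[48;2;18;11;21m🬎[38;2;19;12;22m[48;2;18;11;21m🬎[38;2;19;12;22m[48;2;18;11;21m🬎[38;2;29;14;33m[48;2;18;11;21m🬉[38;2;90;45;105m[48;2;29;14;33m🬂[38;2;90;45;105m[48;2;38;18;45m🬂[38;2;80;39;94m[48;2;18;11;21m🬝[38;2;19;12;22m[48;2;18;11;21m🬎[38;2;19;12;22m[48;2;18;11;21m🬎[38;2;19;12;22m[48;2;18;11;21m🬎[38;2;19;12;22m[48;2;18;11;21m🬎[0m
[38;2;16;10;18m[48;2;15;9;17m🬎[38;2;16;10;18m[48;2;15;9;17m🬎[38;2;16;10;18m[48;2;15;9;17m🬎[38;2;16;10;18m[48;2;15;9;17m🬎[38;2;16;10;18m[48;2;15;9;17m🬎[38;2;29;14;33m[48;2;29;14;33m [38;2;29;14;34m[48;2;52;26;60m▌[38;2;77;38;90m[48;2;16;10;18m▌[38;2;16;10;18m[48;2;15;9;17m🬎[38;2;16;10;18m[48;2;15;9;17m🬎[38;2;16;10;18m[48;2;15;9;17m🬎[38;2;16;10;18m[48;2;15;9;17m🬎[0m
[38;2;12;7;14m[48;2;11;6;13m🬎[38;2;12;7;14m[48;2;11;6;13m🬎[38;2;12;7;14m[48;2;11;6;13m🬎[38;2;12;7;14m[48;2;11;6;13m🬎[38;2;12;7;14m[48;2;11;6;13m🬎[38;2;29;14;33m[48;2;11;6;13m🬊[38;2;57;28;67m[48;2;20;10;23m🬉[38;2;90;44;104m[48;2;11;6;13m🬀[38;2;12;7;14m[48;2;11;6;13m🬎[38;2;12;7;14m[48;2;11;6;13m🬎[38;2;12;7;14m[48;2;11;6;13m🬎[38;2;12;7;14m[48;2;11;6;13m🬎[0m
[38;2;10;5;11m[48;2;8;4;9m🬂[38;2;10;5;11m[48;2;8;4;9m🬂[38;2;10;5;11m[48;2;8;4;9m🬂[38;2;10;5;11m[48;2;8;4;9m🬂[38;2;10;5;11m[48;2;8;4;9m🬂[38;2;10;5;11m[48;2;8;4;9m🬂[38;2;10;5;11m[48;2;8;4;9m🬂[38;2;10;5;11m[48;2;8;4;9m🬂[38;2;10;5;11m[48;2;8;4;9m🬂[38;2;10;5;11m[48;2;8;4;9m🬂[38;2;10;5;11m[48;2;8;4;9m🬂[38;2;10;5;11m[48;2;8;4;9m🬂[0m
</frame>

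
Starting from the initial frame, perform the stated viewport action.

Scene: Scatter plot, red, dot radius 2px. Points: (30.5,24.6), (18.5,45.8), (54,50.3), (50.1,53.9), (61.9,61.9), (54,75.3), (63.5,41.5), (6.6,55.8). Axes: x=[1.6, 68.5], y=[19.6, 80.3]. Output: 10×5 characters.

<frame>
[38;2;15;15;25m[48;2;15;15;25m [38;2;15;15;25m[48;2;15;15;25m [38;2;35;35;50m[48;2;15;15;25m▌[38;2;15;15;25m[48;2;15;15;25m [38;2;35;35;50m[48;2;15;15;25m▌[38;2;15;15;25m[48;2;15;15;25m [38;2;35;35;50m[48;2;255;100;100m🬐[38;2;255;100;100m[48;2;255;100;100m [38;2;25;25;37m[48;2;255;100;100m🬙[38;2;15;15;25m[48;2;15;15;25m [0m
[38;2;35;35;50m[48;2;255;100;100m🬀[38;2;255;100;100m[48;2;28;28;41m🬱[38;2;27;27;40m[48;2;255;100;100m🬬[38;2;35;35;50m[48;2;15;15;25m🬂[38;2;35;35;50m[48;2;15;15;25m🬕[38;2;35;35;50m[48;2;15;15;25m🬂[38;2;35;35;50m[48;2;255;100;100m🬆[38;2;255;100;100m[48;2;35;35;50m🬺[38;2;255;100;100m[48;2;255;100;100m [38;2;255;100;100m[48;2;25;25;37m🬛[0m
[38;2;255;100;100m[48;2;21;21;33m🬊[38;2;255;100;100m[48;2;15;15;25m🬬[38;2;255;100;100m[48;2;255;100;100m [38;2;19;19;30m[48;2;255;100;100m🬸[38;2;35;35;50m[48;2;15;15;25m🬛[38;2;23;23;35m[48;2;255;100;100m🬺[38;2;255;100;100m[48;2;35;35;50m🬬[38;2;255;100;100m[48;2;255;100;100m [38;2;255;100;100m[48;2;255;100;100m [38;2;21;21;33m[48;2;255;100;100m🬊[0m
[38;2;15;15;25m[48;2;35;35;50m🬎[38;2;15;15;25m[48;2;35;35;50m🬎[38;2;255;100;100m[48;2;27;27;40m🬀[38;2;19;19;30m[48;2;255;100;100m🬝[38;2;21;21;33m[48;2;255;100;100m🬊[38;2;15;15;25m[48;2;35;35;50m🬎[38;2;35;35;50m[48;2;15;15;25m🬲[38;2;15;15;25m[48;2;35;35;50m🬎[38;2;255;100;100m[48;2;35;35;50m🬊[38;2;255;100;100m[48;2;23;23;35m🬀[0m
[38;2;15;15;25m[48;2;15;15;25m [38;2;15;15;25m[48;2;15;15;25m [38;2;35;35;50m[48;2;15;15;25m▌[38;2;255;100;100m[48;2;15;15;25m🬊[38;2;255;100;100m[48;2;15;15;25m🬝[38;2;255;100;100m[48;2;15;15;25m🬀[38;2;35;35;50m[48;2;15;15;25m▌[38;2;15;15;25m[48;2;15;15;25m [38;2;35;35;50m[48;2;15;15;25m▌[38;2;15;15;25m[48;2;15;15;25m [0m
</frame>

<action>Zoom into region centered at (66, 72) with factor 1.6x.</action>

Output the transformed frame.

<frame>
[38;2;15;15;25m[48;2;15;15;25m [38;2;15;15;25m[48;2;15;15;25m [38;2;35;35;50m[48;2;15;15;25m▌[38;2;15;15;25m[48;2;15;15;25m [38;2;35;35;50m[48;2;15;15;25m▌[38;2;15;15;25m[48;2;15;15;25m [38;2;35;35;50m[48;2;15;15;25m▌[38;2;15;15;25m[48;2;15;15;25m [38;2;35;35;50m[48;2;15;15;25m▌[38;2;15;15;25m[48;2;15;15;25m [0m
[38;2;35;35;50m[48;2;15;15;25m🬂[38;2;28;28;41m[48;2;255;100;100m🬆[38;2;255;100;100m[48;2;35;35;50m🬺[38;2;23;23;35m[48;2;255;100;100m🬬[38;2;35;35;50m[48;2;15;15;25m🬕[38;2;35;35;50m[48;2;15;15;25m🬂[38;2;35;35;50m[48;2;15;15;25m🬕[38;2;35;35;50m[48;2;15;15;25m🬂[38;2;35;35;50m[48;2;15;15;25m🬕[38;2;35;35;50m[48;2;15;15;25m🬂[0m
[38;2;15;15;25m[48;2;35;35;50m🬰[38;2;23;23;35m[48;2;255;100;100m🬺[38;2;255;100;100m[48;2;28;28;41m🬆[38;2;23;23;35m[48;2;255;100;100m🬝[38;2;35;35;50m[48;2;15;15;25m🬛[38;2;15;15;25m[48;2;35;35;50m🬰[38;2;35;35;50m[48;2;15;15;25m🬛[38;2;15;15;25m[48;2;35;35;50m🬰[38;2;35;35;50m[48;2;15;15;25m🬛[38;2;15;15;25m[48;2;35;35;50m🬰[0m
[38;2;15;15;25m[48;2;35;35;50m🬎[38;2;19;19;30m[48;2;255;100;100m🬬[38;2;31;31;45m[48;2;255;100;100m🬴[38;2;255;100;100m[48;2;255;100;100m [38;2;255;100;100m[48;2;25;25;37m🬛[38;2;15;15;25m[48;2;35;35;50m🬎[38;2;35;35;50m[48;2;15;15;25m🬲[38;2;15;15;25m[48;2;35;35;50m🬎[38;2;35;35;50m[48;2;15;15;25m🬲[38;2;15;15;25m[48;2;35;35;50m🬎[0m
[38;2;15;15;25m[48;2;255;100;100m🬐[38;2;255;100;100m[48;2;255;100;100m [38;2;23;23;35m[48;2;255;100;100m🬸[38;2;15;15;25m[48;2;255;100;100m🬺[38;2;35;35;50m[48;2;15;15;25m▌[38;2;15;15;25m[48;2;15;15;25m [38;2;35;35;50m[48;2;15;15;25m▌[38;2;15;15;25m[48;2;15;15;25m [38;2;35;35;50m[48;2;15;15;25m▌[38;2;15;15;25m[48;2;15;15;25m [0m
</frame>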